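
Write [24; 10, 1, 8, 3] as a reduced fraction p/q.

Fold from the inside: start with 3/1.
  8 + 1/3 = 25/3
  1 + 3/25 = 28/25
  10 + 25/28 = 305/28
  24 + 28/305 = 7348/305

7348/305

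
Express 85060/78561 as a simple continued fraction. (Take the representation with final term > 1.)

[1; 12, 11, 2, 1, 12, 15]

85060 = 1*78561 + 6499
78561 = 12*6499 + 573
6499 = 11*573 + 196
573 = 2*196 + 181
196 = 1*181 + 15
181 = 12*15 + 1
15 = 15*1 + 0  (stop)
So 85060/78561 = [1; 12, 11, 2, 1, 12, 15].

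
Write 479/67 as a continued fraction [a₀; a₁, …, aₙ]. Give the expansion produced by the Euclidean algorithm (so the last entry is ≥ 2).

479 = 7*67 + 10
67 = 6*10 + 7
10 = 1*7 + 3
7 = 2*3 + 1
3 = 3*1 + 0  (stop)
So 479/67 = [7; 6, 1, 2, 3].

[7; 6, 1, 2, 3]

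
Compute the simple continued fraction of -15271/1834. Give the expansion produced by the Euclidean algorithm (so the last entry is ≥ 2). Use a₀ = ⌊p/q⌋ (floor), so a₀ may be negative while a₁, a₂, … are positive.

[-9; 1, 2, 16, 5, 3, 2]

-15271 = -9×1834 + 1235
1834 = 1×1235 + 599
1235 = 2×599 + 37
599 = 16×37 + 7
37 = 5×7 + 2
7 = 3×2 + 1
2 = 2×1 + 0  (stop)
So -15271/1834 = [-9; 1, 2, 16, 5, 3, 2].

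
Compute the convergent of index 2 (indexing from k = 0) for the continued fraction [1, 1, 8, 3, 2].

17/9

Using pₖ = aₖpₖ₋₁ + pₖ₋₂, qₖ = aₖqₖ₋₁ + qₖ₋₂ (with p₋₁=1, p₋₂=0, q₋₁=0, q₋₂=1):
  k=0: a=1, p=1, q=1
  k=1: a=1, p=2, q=1
  k=2: a=8, p=17, q=9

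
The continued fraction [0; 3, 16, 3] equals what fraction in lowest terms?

Using pₖ = aₖpₖ₋₁ + pₖ₋₂ and qₖ = aₖqₖ₋₁ + qₖ₋₂:
  k=0: a=0, p=0, q=1
  k=1: a=3, p=1, q=3
  k=2: a=16, p=16, q=49
  k=3: a=3, p=49, q=150

49/150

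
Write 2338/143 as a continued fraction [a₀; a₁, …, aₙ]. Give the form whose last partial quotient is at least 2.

2338 = 16×143 + 50
143 = 2×50 + 43
50 = 1×43 + 7
43 = 6×7 + 1
7 = 7×1 + 0  (stop)
So 2338/143 = [16; 2, 1, 6, 7].

[16; 2, 1, 6, 7]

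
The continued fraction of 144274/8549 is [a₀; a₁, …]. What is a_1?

144274 = 16·8549 + 7490   →  a_0 = 16
8549 = 1·7490 + 1059   →  a_1 = 1

1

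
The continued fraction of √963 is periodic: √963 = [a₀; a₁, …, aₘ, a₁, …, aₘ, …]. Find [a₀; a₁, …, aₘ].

a₀ = ⌊√963⌋ = 31.
With m₀=0, d₀=1 and mₖ₊₁ = dₖaₖ − mₖ, dₖ₊₁ = (n − mₖ₊₁²)/dₖ, aₖ₊₁ = ⌊(a₀+mₖ₊₁)/dₖ₊₁⌋:
  k=1: m=31, d=2, a=31
  k=2: m=31, d=1, a=62
d=1 and a=2a₀=62 at k=2, so the next step gives (m, d) = (31, 2) again — its k=1 value — and the period has length 2.

[31; 31, 62]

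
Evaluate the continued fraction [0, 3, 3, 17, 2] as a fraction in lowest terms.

107/356

Using pₖ = aₖpₖ₋₁ + pₖ₋₂ and qₖ = aₖqₖ₋₁ + qₖ₋₂:
  k=0: a=0, p=0, q=1
  k=1: a=3, p=1, q=3
  k=2: a=3, p=3, q=10
  k=3: a=17, p=52, q=173
  k=4: a=2, p=107, q=356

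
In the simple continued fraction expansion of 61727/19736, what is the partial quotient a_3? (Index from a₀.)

5

61727 = 3·19736 + 2519   →  a_0 = 3
19736 = 7·2519 + 2103   →  a_1 = 7
2519 = 1·2103 + 416   →  a_2 = 1
2103 = 5·416 + 23   →  a_3 = 5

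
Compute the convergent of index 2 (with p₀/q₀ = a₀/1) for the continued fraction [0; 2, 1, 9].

1/3

Using pₖ = aₖpₖ₋₁ + pₖ₋₂, qₖ = aₖqₖ₋₁ + qₖ₋₂ (with p₋₁=1, p₋₂=0, q₋₁=0, q₋₂=1):
  k=0: a=0, p=0, q=1
  k=1: a=2, p=1, q=2
  k=2: a=1, p=1, q=3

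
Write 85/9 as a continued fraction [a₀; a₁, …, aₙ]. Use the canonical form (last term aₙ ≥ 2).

85 = 9×9 + 4
9 = 2×4 + 1
4 = 4×1 + 0  (stop)
So 85/9 = [9; 2, 4].

[9; 2, 4]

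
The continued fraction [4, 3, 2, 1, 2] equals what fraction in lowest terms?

Using pₖ = aₖpₖ₋₁ + pₖ₋₂ and qₖ = aₖqₖ₋₁ + qₖ₋₂:
  k=0: a=4, p=4, q=1
  k=1: a=3, p=13, q=3
  k=2: a=2, p=30, q=7
  k=3: a=1, p=43, q=10
  k=4: a=2, p=116, q=27

116/27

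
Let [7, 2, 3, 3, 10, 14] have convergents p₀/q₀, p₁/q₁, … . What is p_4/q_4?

Using pₖ = aₖpₖ₋₁ + pₖ₋₂, qₖ = aₖqₖ₋₁ + qₖ₋₂ (with p₋₁=1, p₋₂=0, q₋₁=0, q₋₂=1):
  k=0: a=7, p=7, q=1
  k=1: a=2, p=15, q=2
  k=2: a=3, p=52, q=7
  k=3: a=3, p=171, q=23
  k=4: a=10, p=1762, q=237

1762/237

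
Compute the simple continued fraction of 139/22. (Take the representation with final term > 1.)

[6; 3, 7]

139 = 6*22 + 7
22 = 3*7 + 1
7 = 7*1 + 0  (stop)
So 139/22 = [6; 3, 7].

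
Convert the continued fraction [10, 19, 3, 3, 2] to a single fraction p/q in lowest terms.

4463/444

Fold from the inside: start with 2/1.
  3 + 1/2 = 7/2
  3 + 2/7 = 23/7
  19 + 7/23 = 444/23
  10 + 23/444 = 4463/444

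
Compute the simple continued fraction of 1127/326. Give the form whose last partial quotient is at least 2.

1127 = 3*326 + 149
326 = 2*149 + 28
149 = 5*28 + 9
28 = 3*9 + 1
9 = 9*1 + 0  (stop)
So 1127/326 = [3; 2, 5, 3, 9].

[3; 2, 5, 3, 9]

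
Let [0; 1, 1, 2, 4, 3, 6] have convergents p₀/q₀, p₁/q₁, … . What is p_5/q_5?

42/71

Using pₖ = aₖpₖ₋₁ + pₖ₋₂, qₖ = aₖqₖ₋₁ + qₖ₋₂ (with p₋₁=1, p₋₂=0, q₋₁=0, q₋₂=1):
  k=0: a=0, p=0, q=1
  k=1: a=1, p=1, q=1
  k=2: a=1, p=1, q=2
  k=3: a=2, p=3, q=5
  k=4: a=4, p=13, q=22
  k=5: a=3, p=42, q=71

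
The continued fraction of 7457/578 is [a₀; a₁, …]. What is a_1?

7457 = 12·578 + 521   →  a_0 = 12
578 = 1·521 + 57   →  a_1 = 1

1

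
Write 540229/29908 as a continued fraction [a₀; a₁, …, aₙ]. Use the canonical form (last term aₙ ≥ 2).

[18; 15, 1, 6, 2, 12, 10]

540229 = 18×29908 + 1885
29908 = 15×1885 + 1633
1885 = 1×1633 + 252
1633 = 6×252 + 121
252 = 2×121 + 10
121 = 12×10 + 1
10 = 10×1 + 0  (stop)
So 540229/29908 = [18; 15, 1, 6, 2, 12, 10].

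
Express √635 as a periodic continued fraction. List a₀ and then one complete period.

a₀ = ⌊√635⌋ = 25.
With m₀=0, d₀=1 and mₖ₊₁ = dₖaₖ − mₖ, dₖ₊₁ = (n − mₖ₊₁²)/dₖ, aₖ₊₁ = ⌊(a₀+mₖ₊₁)/dₖ₊₁⌋:
  k=1: m=25, d=10, a=5
  k=2: m=25, d=1, a=50
d=1 and a=2a₀=50 at k=2, so the next step gives (m, d) = (25, 10) again — its k=1 value — and the period has length 2.

[25; 5, 50]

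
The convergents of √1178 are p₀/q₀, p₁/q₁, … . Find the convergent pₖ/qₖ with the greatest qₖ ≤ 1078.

√1178 = [34; 3, 9, 2, 9, 3, 68, …] (period length 6).
Convergents:
  p_0/q_0 = 34/1
  p_1/q_1 = 103/3
  p_2/q_2 = 961/28
  p_3/q_3 = 2025/59
  p_4/q_4 = 19186/559
  p_5/q_5 = 59583/1736
q_4 = 559 ≤ 1078 < 1736 = q_5, so the answer is 19186/559.

19186/559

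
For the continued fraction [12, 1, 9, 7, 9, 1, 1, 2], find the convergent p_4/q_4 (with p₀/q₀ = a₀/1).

Using pₖ = aₖpₖ₋₁ + pₖ₋₂, qₖ = aₖqₖ₋₁ + qₖ₋₂ (with p₋₁=1, p₋₂=0, q₋₁=0, q₋₂=1):
  k=0: a=12, p=12, q=1
  k=1: a=1, p=13, q=1
  k=2: a=9, p=129, q=10
  k=3: a=7, p=916, q=71
  k=4: a=9, p=8373, q=649

8373/649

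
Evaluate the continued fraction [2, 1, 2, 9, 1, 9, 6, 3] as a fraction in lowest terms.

15867/5926

Using pₖ = aₖpₖ₋₁ + pₖ₋₂ and qₖ = aₖqₖ₋₁ + qₖ₋₂:
  k=0: a=2, p=2, q=1
  k=1: a=1, p=3, q=1
  k=2: a=2, p=8, q=3
  k=3: a=9, p=75, q=28
  k=4: a=1, p=83, q=31
  k=5: a=9, p=822, q=307
  k=6: a=6, p=5015, q=1873
  k=7: a=3, p=15867, q=5926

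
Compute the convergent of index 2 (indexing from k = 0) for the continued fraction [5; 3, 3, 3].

53/10

Using pₖ = aₖpₖ₋₁ + pₖ₋₂, qₖ = aₖqₖ₋₁ + qₖ₋₂ (with p₋₁=1, p₋₂=0, q₋₁=0, q₋₂=1):
  k=0: a=5, p=5, q=1
  k=1: a=3, p=16, q=3
  k=2: a=3, p=53, q=10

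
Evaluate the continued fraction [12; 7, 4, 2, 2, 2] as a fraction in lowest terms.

Using pₖ = aₖpₖ₋₁ + pₖ₋₂ and qₖ = aₖqₖ₋₁ + qₖ₋₂:
  k=0: a=12, p=12, q=1
  k=1: a=7, p=85, q=7
  k=2: a=4, p=352, q=29
  k=3: a=2, p=789, q=65
  k=4: a=2, p=1930, q=159
  k=5: a=2, p=4649, q=383

4649/383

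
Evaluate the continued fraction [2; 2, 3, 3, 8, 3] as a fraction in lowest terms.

1451/596

Using pₖ = aₖpₖ₋₁ + pₖ₋₂ and qₖ = aₖqₖ₋₁ + qₖ₋₂:
  k=0: a=2, p=2, q=1
  k=1: a=2, p=5, q=2
  k=2: a=3, p=17, q=7
  k=3: a=3, p=56, q=23
  k=4: a=8, p=465, q=191
  k=5: a=3, p=1451, q=596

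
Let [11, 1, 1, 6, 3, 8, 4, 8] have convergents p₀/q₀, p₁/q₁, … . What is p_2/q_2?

Using pₖ = aₖpₖ₋₁ + pₖ₋₂, qₖ = aₖqₖ₋₁ + qₖ₋₂ (with p₋₁=1, p₋₂=0, q₋₁=0, q₋₂=1):
  k=0: a=11, p=11, q=1
  k=1: a=1, p=12, q=1
  k=2: a=1, p=23, q=2

23/2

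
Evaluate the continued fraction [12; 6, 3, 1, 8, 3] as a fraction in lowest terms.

8293/682

Fold from the inside: start with 3/1.
  8 + 1/3 = 25/3
  1 + 3/25 = 28/25
  3 + 25/28 = 109/28
  6 + 28/109 = 682/109
  12 + 109/682 = 8293/682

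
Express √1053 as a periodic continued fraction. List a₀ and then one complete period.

[32; 2, 4, 2, 64]

a₀ = ⌊√1053⌋ = 32.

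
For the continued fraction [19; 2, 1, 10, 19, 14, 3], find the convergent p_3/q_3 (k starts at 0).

Using pₖ = aₖpₖ₋₁ + pₖ₋₂, qₖ = aₖqₖ₋₁ + qₖ₋₂ (with p₋₁=1, p₋₂=0, q₋₁=0, q₋₂=1):
  k=0: a=19, p=19, q=1
  k=1: a=2, p=39, q=2
  k=2: a=1, p=58, q=3
  k=3: a=10, p=619, q=32

619/32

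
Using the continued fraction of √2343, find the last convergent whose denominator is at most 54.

√2343 = [48; 2, 2, 8, 2, 2, 96, …] (period length 6).
Convergents:
  p_0/q_0 = 48/1
  p_1/q_1 = 97/2
  p_2/q_2 = 242/5
  p_3/q_3 = 2033/42
  p_4/q_4 = 4308/89
q_3 = 42 ≤ 54 < 89 = q_4, so the answer is 2033/42.

2033/42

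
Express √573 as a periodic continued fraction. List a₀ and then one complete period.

a₀ = ⌊√573⌋ = 23.
With m₀=0, d₀=1 and mₖ₊₁ = dₖaₖ − mₖ, dₖ₊₁ = (n − mₖ₊₁²)/dₖ, aₖ₊₁ = ⌊(a₀+mₖ₊₁)/dₖ₊₁⌋:
  k=1: m=23, d=44, a=1
  k=2: m=21, d=3, a=14
  k=3: m=21, d=44, a=1
  k=4: m=23, d=1, a=46
d=1 and a=2a₀=46 at k=4, so the next step gives (m, d) = (23, 44) again — its k=1 value — and the period has length 4.

[23; 1, 14, 1, 46]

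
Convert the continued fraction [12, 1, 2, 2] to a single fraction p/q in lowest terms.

Using pₖ = aₖpₖ₋₁ + pₖ₋₂ and qₖ = aₖqₖ₋₁ + qₖ₋₂:
  k=0: a=12, p=12, q=1
  k=1: a=1, p=13, q=1
  k=2: a=2, p=38, q=3
  k=3: a=2, p=89, q=7

89/7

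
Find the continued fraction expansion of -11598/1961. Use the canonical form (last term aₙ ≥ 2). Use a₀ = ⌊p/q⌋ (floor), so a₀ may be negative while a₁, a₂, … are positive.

-11598 = -6·1961 + 168
1961 = 11·168 + 113
168 = 1·113 + 55
113 = 2·55 + 3
55 = 18·3 + 1
3 = 3·1 + 0  (stop)
So -11598/1961 = [-6; 11, 1, 2, 18, 3].

[-6; 11, 1, 2, 18, 3]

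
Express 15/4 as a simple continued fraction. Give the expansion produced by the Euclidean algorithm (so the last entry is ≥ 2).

15 = 3*4 + 3
4 = 1*3 + 1
3 = 3*1 + 0  (stop)
So 15/4 = [3; 1, 3].

[3; 1, 3]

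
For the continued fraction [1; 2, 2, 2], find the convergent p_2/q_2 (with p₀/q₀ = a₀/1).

Using pₖ = aₖpₖ₋₁ + pₖ₋₂, qₖ = aₖqₖ₋₁ + qₖ₋₂ (with p₋₁=1, p₋₂=0, q₋₁=0, q₋₂=1):
  k=0: a=1, p=1, q=1
  k=1: a=2, p=3, q=2
  k=2: a=2, p=7, q=5

7/5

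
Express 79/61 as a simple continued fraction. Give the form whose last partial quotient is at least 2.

[1; 3, 2, 1, 1, 3]

79 = 1*61 + 18
61 = 3*18 + 7
18 = 2*7 + 4
7 = 1*4 + 3
4 = 1*3 + 1
3 = 3*1 + 0  (stop)
So 79/61 = [1; 3, 2, 1, 1, 3].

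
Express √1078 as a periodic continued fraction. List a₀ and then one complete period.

[32; 1, 4, 1, 64]

a₀ = ⌊√1078⌋ = 32.
With m₀=0, d₀=1 and mₖ₊₁ = dₖaₖ − mₖ, dₖ₊₁ = (n − mₖ₊₁²)/dₖ, aₖ₊₁ = ⌊(a₀+mₖ₊₁)/dₖ₊₁⌋:
  k=1: m=32, d=54, a=1
  k=2: m=22, d=11, a=4
  k=3: m=22, d=54, a=1
  k=4: m=32, d=1, a=64
d=1 and a=2a₀=64 at k=4, so the next step gives (m, d) = (32, 54) again — its k=1 value — and the period has length 4.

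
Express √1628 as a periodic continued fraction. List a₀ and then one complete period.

[40; 2, 1, 6, 1, 2, 80]

a₀ = ⌊√1628⌋ = 40.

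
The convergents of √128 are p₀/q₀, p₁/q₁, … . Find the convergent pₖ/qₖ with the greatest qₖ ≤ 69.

577/51

√128 = [11; 3, 5, 3, 22, …] (period length 4).
Convergents:
  p_0/q_0 = 11/1
  p_1/q_1 = 34/3
  p_2/q_2 = 181/16
  p_3/q_3 = 577/51
  p_4/q_4 = 12875/1138
q_3 = 51 ≤ 69 < 1138 = q_4, so the answer is 577/51.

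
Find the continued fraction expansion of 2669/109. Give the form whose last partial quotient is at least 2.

2669 = 24·109 + 53
109 = 2·53 + 3
53 = 17·3 + 2
3 = 1·2 + 1
2 = 2·1 + 0  (stop)
So 2669/109 = [24; 2, 17, 1, 2].

[24; 2, 17, 1, 2]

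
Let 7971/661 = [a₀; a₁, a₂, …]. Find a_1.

16

7971 = 12·661 + 39   →  a_0 = 12
661 = 16·39 + 37   →  a_1 = 16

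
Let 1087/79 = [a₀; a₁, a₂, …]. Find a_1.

1087 = 13·79 + 60   →  a_0 = 13
79 = 1·60 + 19   →  a_1 = 1

1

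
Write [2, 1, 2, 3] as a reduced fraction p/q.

Fold from the inside: start with 3/1.
  2 + 1/3 = 7/3
  1 + 3/7 = 10/7
  2 + 7/10 = 27/10

27/10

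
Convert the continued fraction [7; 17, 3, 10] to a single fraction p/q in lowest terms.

Using pₖ = aₖpₖ₋₁ + pₖ₋₂ and qₖ = aₖqₖ₋₁ + qₖ₋₂:
  k=0: a=7, p=7, q=1
  k=1: a=17, p=120, q=17
  k=2: a=3, p=367, q=52
  k=3: a=10, p=3790, q=537

3790/537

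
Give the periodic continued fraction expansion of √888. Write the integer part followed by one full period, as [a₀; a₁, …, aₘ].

[29; 1, 3, 1, 58]

a₀ = ⌊√888⌋ = 29.
With m₀=0, d₀=1 and mₖ₊₁ = dₖaₖ − mₖ, dₖ₊₁ = (n − mₖ₊₁²)/dₖ, aₖ₊₁ = ⌊(a₀+mₖ₊₁)/dₖ₊₁⌋:
  k=1: m=29, d=47, a=1
  k=2: m=18, d=12, a=3
  k=3: m=18, d=47, a=1
  k=4: m=29, d=1, a=58
d=1 and a=2a₀=58 at k=4, so the next step gives (m, d) = (29, 47) again — its k=1 value — and the period has length 4.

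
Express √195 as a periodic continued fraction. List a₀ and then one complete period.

a₀ = ⌊√195⌋ = 13.

[13; 1, 26]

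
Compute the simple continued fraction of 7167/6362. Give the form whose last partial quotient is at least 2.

[1; 7, 1, 9, 3, 8, 3]

7167 = 1·6362 + 805
6362 = 7·805 + 727
805 = 1·727 + 78
727 = 9·78 + 25
78 = 3·25 + 3
25 = 8·3 + 1
3 = 3·1 + 0  (stop)
So 7167/6362 = [1; 7, 1, 9, 3, 8, 3].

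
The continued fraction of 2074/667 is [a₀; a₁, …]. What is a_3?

2074 = 3·667 + 73   →  a_0 = 3
667 = 9·73 + 10   →  a_1 = 9
73 = 7·10 + 3   →  a_2 = 7
10 = 3·3 + 1   →  a_3 = 3

3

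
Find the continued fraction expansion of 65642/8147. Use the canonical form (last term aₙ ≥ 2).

65642 = 8*8147 + 466
8147 = 17*466 + 225
466 = 2*225 + 16
225 = 14*16 + 1
16 = 16*1 + 0  (stop)
So 65642/8147 = [8; 17, 2, 14, 16].

[8; 17, 2, 14, 16]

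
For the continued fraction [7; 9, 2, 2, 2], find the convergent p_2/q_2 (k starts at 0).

Using pₖ = aₖpₖ₋₁ + pₖ₋₂, qₖ = aₖqₖ₋₁ + qₖ₋₂ (with p₋₁=1, p₋₂=0, q₋₁=0, q₋₂=1):
  k=0: a=7, p=7, q=1
  k=1: a=9, p=64, q=9
  k=2: a=2, p=135, q=19

135/19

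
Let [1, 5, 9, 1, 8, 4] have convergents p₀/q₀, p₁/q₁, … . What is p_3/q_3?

Using pₖ = aₖpₖ₋₁ + pₖ₋₂, qₖ = aₖqₖ₋₁ + qₖ₋₂ (with p₋₁=1, p₋₂=0, q₋₁=0, q₋₂=1):
  k=0: a=1, p=1, q=1
  k=1: a=5, p=6, q=5
  k=2: a=9, p=55, q=46
  k=3: a=1, p=61, q=51

61/51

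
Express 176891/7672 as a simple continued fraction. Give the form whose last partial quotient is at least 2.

176891 = 23·7672 + 435
7672 = 17·435 + 277
435 = 1·277 + 158
277 = 1·158 + 119
158 = 1·119 + 39
119 = 3·39 + 2
39 = 19·2 + 1
2 = 2·1 + 0  (stop)
So 176891/7672 = [23; 17, 1, 1, 1, 3, 19, 2].

[23; 17, 1, 1, 1, 3, 19, 2]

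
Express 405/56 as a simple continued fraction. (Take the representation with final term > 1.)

405 = 7×56 + 13
56 = 4×13 + 4
13 = 3×4 + 1
4 = 4×1 + 0  (stop)
So 405/56 = [7; 4, 3, 4].

[7; 4, 3, 4]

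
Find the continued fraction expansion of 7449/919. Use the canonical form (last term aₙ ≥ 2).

[8; 9, 2, 9, 5]

7449 = 8*919 + 97
919 = 9*97 + 46
97 = 2*46 + 5
46 = 9*5 + 1
5 = 5*1 + 0  (stop)
So 7449/919 = [8; 9, 2, 9, 5].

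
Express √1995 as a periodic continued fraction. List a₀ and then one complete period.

a₀ = ⌊√1995⌋ = 44.
With m₀=0, d₀=1 and mₖ₊₁ = dₖaₖ − mₖ, dₖ₊₁ = (n − mₖ₊₁²)/dₖ, aₖ₊₁ = ⌊(a₀+mₖ₊₁)/dₖ₊₁⌋:
  k=1: m=44, d=59, a=1
  k=2: m=15, d=30, a=1
  k=3: m=15, d=59, a=1
  k=4: m=44, d=1, a=88
d=1 and a=2a₀=88 at k=4, so the next step gives (m, d) = (44, 59) again — its k=1 value — and the period has length 4.

[44; 1, 1, 1, 88]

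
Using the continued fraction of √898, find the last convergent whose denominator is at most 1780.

53011/1769

√898 = [29; 1, 28, 1, 58, …] (period length 4).
Convergents:
  p_0/q_0 = 29/1
  p_1/q_1 = 30/1
  p_2/q_2 = 869/29
  p_3/q_3 = 899/30
  p_4/q_4 = 53011/1769
  p_5/q_5 = 53910/1799
q_4 = 1769 ≤ 1780 < 1799 = q_5, so the answer is 53011/1769.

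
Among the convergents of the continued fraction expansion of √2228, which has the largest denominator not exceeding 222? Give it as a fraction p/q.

√2228 = [47; 4, 1, 22, 1, 4, 94, …] (period length 6).
Convergents:
  p_0/q_0 = 47/1
  p_1/q_1 = 189/4
  p_2/q_2 = 236/5
  p_3/q_3 = 5381/114
  p_4/q_4 = 5617/119
  p_5/q_5 = 27849/590
q_4 = 119 ≤ 222 < 590 = q_5, so the answer is 5617/119.

5617/119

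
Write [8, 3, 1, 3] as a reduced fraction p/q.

124/15

Using pₖ = aₖpₖ₋₁ + pₖ₋₂ and qₖ = aₖqₖ₋₁ + qₖ₋₂:
  k=0: a=8, p=8, q=1
  k=1: a=3, p=25, q=3
  k=2: a=1, p=33, q=4
  k=3: a=3, p=124, q=15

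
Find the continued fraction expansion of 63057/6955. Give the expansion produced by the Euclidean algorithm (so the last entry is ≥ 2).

[9; 15, 18, 2, 12]

63057 = 9·6955 + 462
6955 = 15·462 + 25
462 = 18·25 + 12
25 = 2·12 + 1
12 = 12·1 + 0  (stop)
So 63057/6955 = [9; 15, 18, 2, 12].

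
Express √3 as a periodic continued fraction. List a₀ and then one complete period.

[1; 1, 2]

a₀ = ⌊√3⌋ = 1.
With m₀=0, d₀=1 and mₖ₊₁ = dₖaₖ − mₖ, dₖ₊₁ = (n − mₖ₊₁²)/dₖ, aₖ₊₁ = ⌊(a₀+mₖ₊₁)/dₖ₊₁⌋:
  k=1: m=1, d=2, a=1
  k=2: m=1, d=1, a=2
d=1 and a=2a₀=2 at k=2, so the next step gives (m, d) = (1, 2) again — its k=1 value — and the period has length 2.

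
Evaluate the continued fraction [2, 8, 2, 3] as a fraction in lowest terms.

Fold from the inside: start with 3/1.
  2 + 1/3 = 7/3
  8 + 3/7 = 59/7
  2 + 7/59 = 125/59

125/59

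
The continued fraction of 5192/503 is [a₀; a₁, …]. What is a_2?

9

5192 = 10·503 + 162   →  a_0 = 10
503 = 3·162 + 17   →  a_1 = 3
162 = 9·17 + 9   →  a_2 = 9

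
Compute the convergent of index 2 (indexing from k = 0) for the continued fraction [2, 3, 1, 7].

9/4

Using pₖ = aₖpₖ₋₁ + pₖ₋₂, qₖ = aₖqₖ₋₁ + qₖ₋₂ (with p₋₁=1, p₋₂=0, q₋₁=0, q₋₂=1):
  k=0: a=2, p=2, q=1
  k=1: a=3, p=7, q=3
  k=2: a=1, p=9, q=4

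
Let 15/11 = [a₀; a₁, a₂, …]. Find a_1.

2

15 = 1·11 + 4   →  a_0 = 1
11 = 2·4 + 3   →  a_1 = 2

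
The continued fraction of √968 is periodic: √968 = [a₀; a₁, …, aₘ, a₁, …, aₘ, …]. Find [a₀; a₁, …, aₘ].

[31; 8, 1, 6, 1, 8, 62]

a₀ = ⌊√968⌋ = 31.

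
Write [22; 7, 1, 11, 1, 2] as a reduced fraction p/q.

6660/301

Fold from the inside: start with 2/1.
  1 + 1/2 = 3/2
  11 + 2/3 = 35/3
  1 + 3/35 = 38/35
  7 + 35/38 = 301/38
  22 + 38/301 = 6660/301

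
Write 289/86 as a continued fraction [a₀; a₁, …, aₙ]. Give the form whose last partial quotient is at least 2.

289 = 3×86 + 31
86 = 2×31 + 24
31 = 1×24 + 7
24 = 3×7 + 3
7 = 2×3 + 1
3 = 3×1 + 0  (stop)
So 289/86 = [3; 2, 1, 3, 2, 3].

[3; 2, 1, 3, 2, 3]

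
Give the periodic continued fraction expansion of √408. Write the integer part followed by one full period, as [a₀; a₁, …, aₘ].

a₀ = ⌊√408⌋ = 20.
With m₀=0, d₀=1 and mₖ₊₁ = dₖaₖ − mₖ, dₖ₊₁ = (n − mₖ₊₁²)/dₖ, aₖ₊₁ = ⌊(a₀+mₖ₊₁)/dₖ₊₁⌋:
  k=1: m=20, d=8, a=5
  k=2: m=20, d=1, a=40
d=1 and a=2a₀=40 at k=2, so the next step gives (m, d) = (20, 8) again — its k=1 value — and the period has length 2.

[20; 5, 40]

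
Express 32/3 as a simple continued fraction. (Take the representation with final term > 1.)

[10; 1, 2]

32 = 10×3 + 2
3 = 1×2 + 1
2 = 2×1 + 0  (stop)
So 32/3 = [10; 1, 2].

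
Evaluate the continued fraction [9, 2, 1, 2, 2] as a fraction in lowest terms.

178/19

Fold from the inside: start with 2/1.
  2 + 1/2 = 5/2
  1 + 2/5 = 7/5
  2 + 5/7 = 19/7
  9 + 7/19 = 178/19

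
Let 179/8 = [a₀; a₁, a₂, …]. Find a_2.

1

179 = 22·8 + 3   →  a_0 = 22
8 = 2·3 + 2   →  a_1 = 2
3 = 1·2 + 1   →  a_2 = 1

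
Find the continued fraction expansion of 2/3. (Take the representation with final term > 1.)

2 = 0×3 + 2
3 = 1×2 + 1
2 = 2×1 + 0  (stop)
So 2/3 = [0; 1, 2].

[0; 1, 2]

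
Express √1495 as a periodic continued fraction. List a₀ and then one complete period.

a₀ = ⌊√1495⌋ = 38.
With m₀=0, d₀=1 and mₖ₊₁ = dₖaₖ − mₖ, dₖ₊₁ = (n − mₖ₊₁²)/dₖ, aₖ₊₁ = ⌊(a₀+mₖ₊₁)/dₖ₊₁⌋:
  k=1: m=38, d=51, a=1
  k=2: m=13, d=26, a=1
  k=3: m=13, d=51, a=1
  k=4: m=38, d=1, a=76
d=1 and a=2a₀=76 at k=4, so the next step gives (m, d) = (38, 51) again — its k=1 value — and the period has length 4.

[38; 1, 1, 1, 76]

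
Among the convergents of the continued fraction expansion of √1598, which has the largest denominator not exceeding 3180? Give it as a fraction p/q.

√1598 = [39; 1, 38, 1, 78, …] (period length 4).
Convergents:
  p_0/q_0 = 39/1
  p_1/q_1 = 40/1
  p_2/q_2 = 1559/39
  p_3/q_3 = 1599/40
  p_4/q_4 = 126281/3159
  p_5/q_5 = 127880/3199
q_4 = 3159 ≤ 3180 < 3199 = q_5, so the answer is 126281/3159.

126281/3159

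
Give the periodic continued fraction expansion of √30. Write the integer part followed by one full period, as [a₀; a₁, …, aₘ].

[5; 2, 10]

a₀ = ⌊√30⌋ = 5.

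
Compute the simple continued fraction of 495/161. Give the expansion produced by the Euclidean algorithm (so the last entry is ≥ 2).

495 = 3*161 + 12
161 = 13*12 + 5
12 = 2*5 + 2
5 = 2*2 + 1
2 = 2*1 + 0  (stop)
So 495/161 = [3; 13, 2, 2, 2].

[3; 13, 2, 2, 2]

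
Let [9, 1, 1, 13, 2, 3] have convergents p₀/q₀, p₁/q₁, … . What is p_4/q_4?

533/56

Using pₖ = aₖpₖ₋₁ + pₖ₋₂, qₖ = aₖqₖ₋₁ + qₖ₋₂ (with p₋₁=1, p₋₂=0, q₋₁=0, q₋₂=1):
  k=0: a=9, p=9, q=1
  k=1: a=1, p=10, q=1
  k=2: a=1, p=19, q=2
  k=3: a=13, p=257, q=27
  k=4: a=2, p=533, q=56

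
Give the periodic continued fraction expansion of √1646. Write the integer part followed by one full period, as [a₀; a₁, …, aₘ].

a₀ = ⌊√1646⌋ = 40.
With m₀=0, d₀=1 and mₖ₊₁ = dₖaₖ − mₖ, dₖ₊₁ = (n − mₖ₊₁²)/dₖ, aₖ₊₁ = ⌊(a₀+mₖ₊₁)/dₖ₊₁⌋:
  k=1: m=40, d=46, a=1
  k=2: m=6, d=35, a=1
  k=3: m=29, d=23, a=3
  k=4: m=40, d=2, a=40
  k=5: m=40, d=23, a=3
  k=6: m=29, d=35, a=1
  k=7: m=6, d=46, a=1
  k=8: m=40, d=1, a=80
d=1 and a=2a₀=80 at k=8, so the next step gives (m, d) = (40, 46) again — its k=1 value — and the period has length 8.

[40; 1, 1, 3, 40, 3, 1, 1, 80]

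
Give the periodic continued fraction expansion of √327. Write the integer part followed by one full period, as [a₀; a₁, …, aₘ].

[18; 12, 36]

a₀ = ⌊√327⌋ = 18.
With m₀=0, d₀=1 and mₖ₊₁ = dₖaₖ − mₖ, dₖ₊₁ = (n − mₖ₊₁²)/dₖ, aₖ₊₁ = ⌊(a₀+mₖ₊₁)/dₖ₊₁⌋:
  k=1: m=18, d=3, a=12
  k=2: m=18, d=1, a=36
d=1 and a=2a₀=36 at k=2, so the next step gives (m, d) = (18, 3) again — its k=1 value — and the period has length 2.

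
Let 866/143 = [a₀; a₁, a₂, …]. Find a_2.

1

866 = 6·143 + 8   →  a_0 = 6
143 = 17·8 + 7   →  a_1 = 17
8 = 1·7 + 1   →  a_2 = 1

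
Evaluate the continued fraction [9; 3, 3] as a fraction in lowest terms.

Using pₖ = aₖpₖ₋₁ + pₖ₋₂ and qₖ = aₖqₖ₋₁ + qₖ₋₂:
  k=0: a=9, p=9, q=1
  k=1: a=3, p=28, q=3
  k=2: a=3, p=93, q=10

93/10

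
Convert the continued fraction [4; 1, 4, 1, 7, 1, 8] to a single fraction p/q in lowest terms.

Fold from the inside: start with 8/1.
  1 + 1/8 = 9/8
  7 + 8/9 = 71/9
  1 + 9/71 = 80/71
  4 + 71/80 = 391/80
  1 + 80/391 = 471/391
  4 + 391/471 = 2275/471

2275/471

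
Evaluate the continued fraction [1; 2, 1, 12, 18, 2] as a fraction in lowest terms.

Fold from the inside: start with 2/1.
  18 + 1/2 = 37/2
  12 + 2/37 = 446/37
  1 + 37/446 = 483/446
  2 + 446/483 = 1412/483
  1 + 483/1412 = 1895/1412

1895/1412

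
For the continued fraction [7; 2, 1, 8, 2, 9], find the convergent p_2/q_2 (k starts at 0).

Using pₖ = aₖpₖ₋₁ + pₖ₋₂, qₖ = aₖqₖ₋₁ + qₖ₋₂ (with p₋₁=1, p₋₂=0, q₋₁=0, q₋₂=1):
  k=0: a=7, p=7, q=1
  k=1: a=2, p=15, q=2
  k=2: a=1, p=22, q=3

22/3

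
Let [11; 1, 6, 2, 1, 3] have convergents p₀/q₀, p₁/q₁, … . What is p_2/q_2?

83/7

Using pₖ = aₖpₖ₋₁ + pₖ₋₂, qₖ = aₖqₖ₋₁ + qₖ₋₂ (with p₋₁=1, p₋₂=0, q₋₁=0, q₋₂=1):
  k=0: a=11, p=11, q=1
  k=1: a=1, p=12, q=1
  k=2: a=6, p=83, q=7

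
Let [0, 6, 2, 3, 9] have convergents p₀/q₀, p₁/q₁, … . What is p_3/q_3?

Using pₖ = aₖpₖ₋₁ + pₖ₋₂, qₖ = aₖqₖ₋₁ + qₖ₋₂ (with p₋₁=1, p₋₂=0, q₋₁=0, q₋₂=1):
  k=0: a=0, p=0, q=1
  k=1: a=6, p=1, q=6
  k=2: a=2, p=2, q=13
  k=3: a=3, p=7, q=45

7/45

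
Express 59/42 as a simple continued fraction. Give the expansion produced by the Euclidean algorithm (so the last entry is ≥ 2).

59 = 1·42 + 17
42 = 2·17 + 8
17 = 2·8 + 1
8 = 8·1 + 0  (stop)
So 59/42 = [1; 2, 2, 8].

[1; 2, 2, 8]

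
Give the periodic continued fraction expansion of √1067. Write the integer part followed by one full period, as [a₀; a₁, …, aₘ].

a₀ = ⌊√1067⌋ = 32.
With m₀=0, d₀=1 and mₖ₊₁ = dₖaₖ − mₖ, dₖ₊₁ = (n − mₖ₊₁²)/dₖ, aₖ₊₁ = ⌊(a₀+mₖ₊₁)/dₖ₊₁⌋:
  k=1: m=32, d=43, a=1
  k=2: m=11, d=22, a=1
  k=3: m=11, d=43, a=1
  k=4: m=32, d=1, a=64
d=1 and a=2a₀=64 at k=4, so the next step gives (m, d) = (32, 43) again — its k=1 value — and the period has length 4.

[32; 1, 1, 1, 64]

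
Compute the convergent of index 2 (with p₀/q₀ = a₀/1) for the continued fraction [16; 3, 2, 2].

Using pₖ = aₖpₖ₋₁ + pₖ₋₂, qₖ = aₖqₖ₋₁ + qₖ₋₂ (with p₋₁=1, p₋₂=0, q₋₁=0, q₋₂=1):
  k=0: a=16, p=16, q=1
  k=1: a=3, p=49, q=3
  k=2: a=2, p=114, q=7

114/7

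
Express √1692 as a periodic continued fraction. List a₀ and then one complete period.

a₀ = ⌊√1692⌋ = 41.
With m₀=0, d₀=1 and mₖ₊₁ = dₖaₖ − mₖ, dₖ₊₁ = (n − mₖ₊₁²)/dₖ, aₖ₊₁ = ⌊(a₀+mₖ₊₁)/dₖ₊₁⌋:
  k=1: m=41, d=11, a=7
  k=2: m=36, d=36, a=2
  k=3: m=36, d=11, a=7
  k=4: m=41, d=1, a=82
d=1 and a=2a₀=82 at k=4, so the next step gives (m, d) = (41, 11) again — its k=1 value — and the period has length 4.

[41; 7, 2, 7, 82]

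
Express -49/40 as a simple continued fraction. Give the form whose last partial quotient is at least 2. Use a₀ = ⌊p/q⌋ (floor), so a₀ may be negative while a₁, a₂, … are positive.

[-2; 1, 3, 2, 4]

-49 = -2·40 + 31
40 = 1·31 + 9
31 = 3·9 + 4
9 = 2·4 + 1
4 = 4·1 + 0  (stop)
So -49/40 = [-2; 1, 3, 2, 4].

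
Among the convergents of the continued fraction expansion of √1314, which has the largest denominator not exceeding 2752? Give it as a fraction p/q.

42049/1160

√1314 = [36; 4, 72, …] (period length 2).
Convergents:
  p_0/q_0 = 36/1
  p_1/q_1 = 145/4
  p_2/q_2 = 10476/289
  p_3/q_3 = 42049/1160
  p_4/q_4 = 3038004/83809
q_3 = 1160 ≤ 2752 < 83809 = q_4, so the answer is 42049/1160.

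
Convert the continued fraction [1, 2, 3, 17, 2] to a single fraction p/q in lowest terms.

Using pₖ = aₖpₖ₋₁ + pₖ₋₂ and qₖ = aₖqₖ₋₁ + qₖ₋₂:
  k=0: a=1, p=1, q=1
  k=1: a=2, p=3, q=2
  k=2: a=3, p=10, q=7
  k=3: a=17, p=173, q=121
  k=4: a=2, p=356, q=249

356/249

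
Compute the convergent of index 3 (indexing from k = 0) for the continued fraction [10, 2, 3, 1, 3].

Using pₖ = aₖpₖ₋₁ + pₖ₋₂, qₖ = aₖqₖ₋₁ + qₖ₋₂ (with p₋₁=1, p₋₂=0, q₋₁=0, q₋₂=1):
  k=0: a=10, p=10, q=1
  k=1: a=2, p=21, q=2
  k=2: a=3, p=73, q=7
  k=3: a=1, p=94, q=9

94/9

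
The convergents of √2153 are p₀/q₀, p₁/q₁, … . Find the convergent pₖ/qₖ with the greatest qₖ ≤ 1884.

43106/929

√2153 = [46; 2, 2, 92, …] (period length 3).
Convergents:
  p_0/q_0 = 46/1
  p_1/q_1 = 93/2
  p_2/q_2 = 232/5
  p_3/q_3 = 21437/462
  p_4/q_4 = 43106/929
  p_5/q_5 = 107649/2320
q_4 = 929 ≤ 1884 < 2320 = q_5, so the answer is 43106/929.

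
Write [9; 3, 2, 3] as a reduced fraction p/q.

223/24

Fold from the inside: start with 3/1.
  2 + 1/3 = 7/3
  3 + 3/7 = 24/7
  9 + 7/24 = 223/24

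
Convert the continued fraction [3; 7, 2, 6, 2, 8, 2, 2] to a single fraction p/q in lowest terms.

Fold from the inside: start with 2/1.
  2 + 1/2 = 5/2
  8 + 2/5 = 42/5
  2 + 5/42 = 89/42
  6 + 42/89 = 576/89
  2 + 89/576 = 1241/576
  7 + 576/1241 = 9263/1241
  3 + 1241/9263 = 29030/9263

29030/9263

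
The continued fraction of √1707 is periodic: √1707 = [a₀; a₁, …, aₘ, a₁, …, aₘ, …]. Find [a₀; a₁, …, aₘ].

a₀ = ⌊√1707⌋ = 41.
With m₀=0, d₀=1 and mₖ₊₁ = dₖaₖ − mₖ, dₖ₊₁ = (n − mₖ₊₁²)/dₖ, aₖ₊₁ = ⌊(a₀+mₖ₊₁)/dₖ₊₁⌋:
  k=1: m=41, d=26, a=3
  k=2: m=37, d=13, a=6
  k=3: m=41, d=2, a=41
  k=4: m=41, d=13, a=6
  k=5: m=37, d=26, a=3
  k=6: m=41, d=1, a=82
d=1 and a=2a₀=82 at k=6, so the next step gives (m, d) = (41, 26) again — its k=1 value — and the period has length 6.

[41; 3, 6, 41, 6, 3, 82]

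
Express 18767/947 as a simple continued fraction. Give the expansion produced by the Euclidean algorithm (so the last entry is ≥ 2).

18767 = 19×947 + 774
947 = 1×774 + 173
774 = 4×173 + 82
173 = 2×82 + 9
82 = 9×9 + 1
9 = 9×1 + 0  (stop)
So 18767/947 = [19; 1, 4, 2, 9, 9].

[19; 1, 4, 2, 9, 9]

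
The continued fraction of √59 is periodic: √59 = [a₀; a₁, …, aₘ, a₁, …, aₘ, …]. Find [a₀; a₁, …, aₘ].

a₀ = ⌊√59⌋ = 7.

[7; 1, 2, 7, 2, 1, 14]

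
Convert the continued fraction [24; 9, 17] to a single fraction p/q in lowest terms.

3713/154

Using pₖ = aₖpₖ₋₁ + pₖ₋₂ and qₖ = aₖqₖ₋₁ + qₖ₋₂:
  k=0: a=24, p=24, q=1
  k=1: a=9, p=217, q=9
  k=2: a=17, p=3713, q=154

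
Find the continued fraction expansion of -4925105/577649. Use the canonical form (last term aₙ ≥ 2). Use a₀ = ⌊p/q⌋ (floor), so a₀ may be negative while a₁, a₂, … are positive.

[-9; 2, 9, 14, 12, 4, 14, 3]

-4925105 = -9×577649 + 273736
577649 = 2×273736 + 30177
273736 = 9×30177 + 2143
30177 = 14×2143 + 175
2143 = 12×175 + 43
175 = 4×43 + 3
43 = 14×3 + 1
3 = 3×1 + 0  (stop)
So -4925105/577649 = [-9; 2, 9, 14, 12, 4, 14, 3].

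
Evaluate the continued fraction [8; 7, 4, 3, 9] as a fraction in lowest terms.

7121/875

Fold from the inside: start with 9/1.
  3 + 1/9 = 28/9
  4 + 9/28 = 121/28
  7 + 28/121 = 875/121
  8 + 121/875 = 7121/875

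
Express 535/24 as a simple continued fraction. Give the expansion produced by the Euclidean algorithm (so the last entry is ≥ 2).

[22; 3, 2, 3]

535 = 22·24 + 7
24 = 3·7 + 3
7 = 2·3 + 1
3 = 3·1 + 0  (stop)
So 535/24 = [22; 3, 2, 3].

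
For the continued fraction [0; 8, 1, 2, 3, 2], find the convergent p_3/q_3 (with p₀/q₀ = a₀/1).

3/26

Using pₖ = aₖpₖ₋₁ + pₖ₋₂, qₖ = aₖqₖ₋₁ + qₖ₋₂ (with p₋₁=1, p₋₂=0, q₋₁=0, q₋₂=1):
  k=0: a=0, p=0, q=1
  k=1: a=8, p=1, q=8
  k=2: a=1, p=1, q=9
  k=3: a=2, p=3, q=26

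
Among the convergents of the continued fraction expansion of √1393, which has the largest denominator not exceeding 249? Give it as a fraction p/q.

√1393 = [37; 3, 10, 3, 74, …] (period length 4).
Convergents:
  p_0/q_0 = 37/1
  p_1/q_1 = 112/3
  p_2/q_2 = 1157/31
  p_3/q_3 = 3583/96
  p_4/q_4 = 266299/7135
q_3 = 96 ≤ 249 < 7135 = q_4, so the answer is 3583/96.

3583/96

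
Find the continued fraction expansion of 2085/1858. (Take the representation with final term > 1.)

2085 = 1·1858 + 227
1858 = 8·227 + 42
227 = 5·42 + 17
42 = 2·17 + 8
17 = 2·8 + 1
8 = 8·1 + 0  (stop)
So 2085/1858 = [1; 8, 5, 2, 2, 8].

[1; 8, 5, 2, 2, 8]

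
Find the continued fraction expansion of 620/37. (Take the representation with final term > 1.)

620 = 16*37 + 28
37 = 1*28 + 9
28 = 3*9 + 1
9 = 9*1 + 0  (stop)
So 620/37 = [16; 1, 3, 9].

[16; 1, 3, 9]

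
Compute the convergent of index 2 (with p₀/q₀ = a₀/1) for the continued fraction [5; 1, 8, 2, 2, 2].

Using pₖ = aₖpₖ₋₁ + pₖ₋₂, qₖ = aₖqₖ₋₁ + qₖ₋₂ (with p₋₁=1, p₋₂=0, q₋₁=0, q₋₂=1):
  k=0: a=5, p=5, q=1
  k=1: a=1, p=6, q=1
  k=2: a=8, p=53, q=9

53/9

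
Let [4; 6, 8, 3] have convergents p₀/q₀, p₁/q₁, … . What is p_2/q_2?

Using pₖ = aₖpₖ₋₁ + pₖ₋₂, qₖ = aₖqₖ₋₁ + qₖ₋₂ (with p₋₁=1, p₋₂=0, q₋₁=0, q₋₂=1):
  k=0: a=4, p=4, q=1
  k=1: a=6, p=25, q=6
  k=2: a=8, p=204, q=49

204/49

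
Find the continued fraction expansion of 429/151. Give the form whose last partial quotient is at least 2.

[2; 1, 5, 3, 2, 3]

429 = 2·151 + 127
151 = 1·127 + 24
127 = 5·24 + 7
24 = 3·7 + 3
7 = 2·3 + 1
3 = 3·1 + 0  (stop)
So 429/151 = [2; 1, 5, 3, 2, 3].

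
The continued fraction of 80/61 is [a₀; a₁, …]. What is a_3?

1

80 = 1·61 + 19   →  a_0 = 1
61 = 3·19 + 4   →  a_1 = 3
19 = 4·4 + 3   →  a_2 = 4
4 = 1·3 + 1   →  a_3 = 1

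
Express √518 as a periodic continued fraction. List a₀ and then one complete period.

[22; 1, 3, 6, 3, 1, 44]

a₀ = ⌊√518⌋ = 22.
With m₀=0, d₀=1 and mₖ₊₁ = dₖaₖ − mₖ, dₖ₊₁ = (n − mₖ₊₁²)/dₖ, aₖ₊₁ = ⌊(a₀+mₖ₊₁)/dₖ₊₁⌋:
  k=1: m=22, d=34, a=1
  k=2: m=12, d=11, a=3
  k=3: m=21, d=7, a=6
  k=4: m=21, d=11, a=3
  k=5: m=12, d=34, a=1
  k=6: m=22, d=1, a=44
d=1 and a=2a₀=44 at k=6, so the next step gives (m, d) = (22, 34) again — its k=1 value — and the period has length 6.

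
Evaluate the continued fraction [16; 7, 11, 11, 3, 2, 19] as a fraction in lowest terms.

Using pₖ = aₖpₖ₋₁ + pₖ₋₂ and qₖ = aₖqₖ₋₁ + qₖ₋₂:
  k=0: a=16, p=16, q=1
  k=1: a=7, p=113, q=7
  k=2: a=11, p=1259, q=78
  k=3: a=11, p=13962, q=865
  k=4: a=3, p=43145, q=2673
  k=5: a=2, p=100252, q=6211
  k=6: a=19, p=1947933, q=120682

1947933/120682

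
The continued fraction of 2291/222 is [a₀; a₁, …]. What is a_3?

1

2291 = 10·222 + 71   →  a_0 = 10
222 = 3·71 + 9   →  a_1 = 3
71 = 7·9 + 8   →  a_2 = 7
9 = 1·8 + 1   →  a_3 = 1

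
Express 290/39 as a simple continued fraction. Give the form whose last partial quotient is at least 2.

290 = 7*39 + 17
39 = 2*17 + 5
17 = 3*5 + 2
5 = 2*2 + 1
2 = 2*1 + 0  (stop)
So 290/39 = [7; 2, 3, 2, 2].

[7; 2, 3, 2, 2]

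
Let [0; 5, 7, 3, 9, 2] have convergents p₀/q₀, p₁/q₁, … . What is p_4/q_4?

205/1053

Using pₖ = aₖpₖ₋₁ + pₖ₋₂, qₖ = aₖqₖ₋₁ + qₖ₋₂ (with p₋₁=1, p₋₂=0, q₋₁=0, q₋₂=1):
  k=0: a=0, p=0, q=1
  k=1: a=5, p=1, q=5
  k=2: a=7, p=7, q=36
  k=3: a=3, p=22, q=113
  k=4: a=9, p=205, q=1053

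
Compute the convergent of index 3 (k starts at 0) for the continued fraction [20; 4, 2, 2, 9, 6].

445/22

Using pₖ = aₖpₖ₋₁ + pₖ₋₂, qₖ = aₖqₖ₋₁ + qₖ₋₂ (with p₋₁=1, p₋₂=0, q₋₁=0, q₋₂=1):
  k=0: a=20, p=20, q=1
  k=1: a=4, p=81, q=4
  k=2: a=2, p=182, q=9
  k=3: a=2, p=445, q=22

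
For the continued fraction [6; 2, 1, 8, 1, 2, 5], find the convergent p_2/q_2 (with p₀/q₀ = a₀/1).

Using pₖ = aₖpₖ₋₁ + pₖ₋₂, qₖ = aₖqₖ₋₁ + qₖ₋₂ (with p₋₁=1, p₋₂=0, q₋₁=0, q₋₂=1):
  k=0: a=6, p=6, q=1
  k=1: a=2, p=13, q=2
  k=2: a=1, p=19, q=3

19/3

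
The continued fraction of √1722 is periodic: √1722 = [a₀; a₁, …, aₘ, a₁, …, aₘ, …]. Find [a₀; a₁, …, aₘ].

a₀ = ⌊√1722⌋ = 41.
With m₀=0, d₀=1 and mₖ₊₁ = dₖaₖ − mₖ, dₖ₊₁ = (n − mₖ₊₁²)/dₖ, aₖ₊₁ = ⌊(a₀+mₖ₊₁)/dₖ₊₁⌋:
  k=1: m=41, d=41, a=2
  k=2: m=41, d=1, a=82
d=1 and a=2a₀=82 at k=2, so the next step gives (m, d) = (41, 41) again — its k=1 value — and the period has length 2.

[41; 2, 82]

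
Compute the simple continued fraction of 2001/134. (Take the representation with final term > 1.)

2001 = 14·134 + 125
134 = 1·125 + 9
125 = 13·9 + 8
9 = 1·8 + 1
8 = 8·1 + 0  (stop)
So 2001/134 = [14; 1, 13, 1, 8].

[14; 1, 13, 1, 8]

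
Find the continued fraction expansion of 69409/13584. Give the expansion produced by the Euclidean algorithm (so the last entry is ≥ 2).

69409 = 5×13584 + 1489
13584 = 9×1489 + 183
1489 = 8×183 + 25
183 = 7×25 + 8
25 = 3×8 + 1
8 = 8×1 + 0  (stop)
So 69409/13584 = [5; 9, 8, 7, 3, 8].

[5; 9, 8, 7, 3, 8]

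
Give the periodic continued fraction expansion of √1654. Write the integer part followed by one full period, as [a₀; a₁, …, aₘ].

[40; 1, 2, 40, 2, 1, 80]

a₀ = ⌊√1654⌋ = 40.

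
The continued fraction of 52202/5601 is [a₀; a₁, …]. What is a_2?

52202 = 9·5601 + 1793   →  a_0 = 9
5601 = 3·1793 + 222   →  a_1 = 3
1793 = 8·222 + 17   →  a_2 = 8

8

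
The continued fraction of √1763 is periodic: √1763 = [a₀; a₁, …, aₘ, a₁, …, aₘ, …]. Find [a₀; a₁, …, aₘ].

[41; 1, 82]

a₀ = ⌊√1763⌋ = 41.
With m₀=0, d₀=1 and mₖ₊₁ = dₖaₖ − mₖ, dₖ₊₁ = (n − mₖ₊₁²)/dₖ, aₖ₊₁ = ⌊(a₀+mₖ₊₁)/dₖ₊₁⌋:
  k=1: m=41, d=82, a=1
  k=2: m=41, d=1, a=82
d=1 and a=2a₀=82 at k=2, so the next step gives (m, d) = (41, 82) again — its k=1 value — and the period has length 2.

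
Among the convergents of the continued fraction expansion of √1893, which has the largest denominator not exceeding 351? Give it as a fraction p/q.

√1893 = [43; 1, 1, 28, 1, 1, 86, …] (period length 6).
Convergents:
  p_0/q_0 = 43/1
  p_1/q_1 = 44/1
  p_2/q_2 = 87/2
  p_3/q_3 = 2480/57
  p_4/q_4 = 2567/59
  p_5/q_5 = 5047/116
  p_6/q_6 = 436609/10035
q_5 = 116 ≤ 351 < 10035 = q_6, so the answer is 5047/116.

5047/116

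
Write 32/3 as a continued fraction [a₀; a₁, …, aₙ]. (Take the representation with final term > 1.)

32 = 10*3 + 2
3 = 1*2 + 1
2 = 2*1 + 0  (stop)
So 32/3 = [10; 1, 2].

[10; 1, 2]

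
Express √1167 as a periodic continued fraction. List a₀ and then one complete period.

a₀ = ⌊√1167⌋ = 34.
With m₀=0, d₀=1 and mₖ₊₁ = dₖaₖ − mₖ, dₖ₊₁ = (n − mₖ₊₁²)/dₖ, aₖ₊₁ = ⌊(a₀+mₖ₊₁)/dₖ₊₁⌋:
  k=1: m=34, d=11, a=6
  k=2: m=32, d=13, a=5
  k=3: m=33, d=6, a=11
  k=4: m=33, d=13, a=5
  k=5: m=32, d=11, a=6
  k=6: m=34, d=1, a=68
d=1 and a=2a₀=68 at k=6, so the next step gives (m, d) = (34, 11) again — its k=1 value — and the period has length 6.

[34; 6, 5, 11, 5, 6, 68]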